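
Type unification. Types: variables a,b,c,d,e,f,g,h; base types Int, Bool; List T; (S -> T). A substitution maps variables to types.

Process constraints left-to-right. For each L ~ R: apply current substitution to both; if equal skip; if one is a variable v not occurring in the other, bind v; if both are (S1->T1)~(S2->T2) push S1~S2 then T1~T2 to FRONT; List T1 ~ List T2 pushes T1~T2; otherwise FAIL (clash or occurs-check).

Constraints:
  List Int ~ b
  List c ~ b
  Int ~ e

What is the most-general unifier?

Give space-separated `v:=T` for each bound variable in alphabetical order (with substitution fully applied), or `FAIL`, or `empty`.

step 1: unify List Int ~ b  [subst: {-} | 2 pending]
  bind b := List Int
step 2: unify List c ~ List Int  [subst: {b:=List Int} | 1 pending]
  -> decompose List: push c~Int
step 3: unify c ~ Int  [subst: {b:=List Int} | 1 pending]
  bind c := Int
step 4: unify Int ~ e  [subst: {b:=List Int, c:=Int} | 0 pending]
  bind e := Int

Answer: b:=List Int c:=Int e:=Int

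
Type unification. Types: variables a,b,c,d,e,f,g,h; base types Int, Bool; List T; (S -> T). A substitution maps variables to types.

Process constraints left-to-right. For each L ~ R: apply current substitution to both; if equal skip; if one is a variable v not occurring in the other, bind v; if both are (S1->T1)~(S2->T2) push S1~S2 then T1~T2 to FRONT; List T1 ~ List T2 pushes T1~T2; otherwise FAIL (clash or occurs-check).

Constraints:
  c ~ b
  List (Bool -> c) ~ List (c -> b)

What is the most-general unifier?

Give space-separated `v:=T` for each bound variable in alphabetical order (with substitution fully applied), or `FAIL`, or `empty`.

Answer: b:=Bool c:=Bool

Derivation:
step 1: unify c ~ b  [subst: {-} | 1 pending]
  bind c := b
step 2: unify List (Bool -> b) ~ List (b -> b)  [subst: {c:=b} | 0 pending]
  -> decompose List: push (Bool -> b)~(b -> b)
step 3: unify (Bool -> b) ~ (b -> b)  [subst: {c:=b} | 0 pending]
  -> decompose arrow: push Bool~b, b~b
step 4: unify Bool ~ b  [subst: {c:=b} | 1 pending]
  bind b := Bool
step 5: unify Bool ~ Bool  [subst: {c:=b, b:=Bool} | 0 pending]
  -> identical, skip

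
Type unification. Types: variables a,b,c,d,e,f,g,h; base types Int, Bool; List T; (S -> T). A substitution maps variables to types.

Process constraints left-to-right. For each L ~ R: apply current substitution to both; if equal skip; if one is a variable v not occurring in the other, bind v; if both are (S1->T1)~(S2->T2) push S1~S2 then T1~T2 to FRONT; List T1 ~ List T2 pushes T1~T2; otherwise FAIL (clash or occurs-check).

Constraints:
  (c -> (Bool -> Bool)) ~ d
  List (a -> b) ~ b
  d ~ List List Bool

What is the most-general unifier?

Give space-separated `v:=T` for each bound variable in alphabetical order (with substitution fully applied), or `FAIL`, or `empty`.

Answer: FAIL

Derivation:
step 1: unify (c -> (Bool -> Bool)) ~ d  [subst: {-} | 2 pending]
  bind d := (c -> (Bool -> Bool))
step 2: unify List (a -> b) ~ b  [subst: {d:=(c -> (Bool -> Bool))} | 1 pending]
  occurs-check fail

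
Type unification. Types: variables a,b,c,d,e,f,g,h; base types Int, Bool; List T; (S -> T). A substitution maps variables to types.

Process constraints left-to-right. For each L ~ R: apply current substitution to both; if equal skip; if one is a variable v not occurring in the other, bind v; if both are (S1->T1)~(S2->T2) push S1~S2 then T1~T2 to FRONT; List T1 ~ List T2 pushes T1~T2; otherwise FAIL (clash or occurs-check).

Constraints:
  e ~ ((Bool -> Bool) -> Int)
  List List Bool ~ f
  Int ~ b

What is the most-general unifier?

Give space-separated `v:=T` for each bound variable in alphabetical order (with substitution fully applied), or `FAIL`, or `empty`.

Answer: b:=Int e:=((Bool -> Bool) -> Int) f:=List List Bool

Derivation:
step 1: unify e ~ ((Bool -> Bool) -> Int)  [subst: {-} | 2 pending]
  bind e := ((Bool -> Bool) -> Int)
step 2: unify List List Bool ~ f  [subst: {e:=((Bool -> Bool) -> Int)} | 1 pending]
  bind f := List List Bool
step 3: unify Int ~ b  [subst: {e:=((Bool -> Bool) -> Int), f:=List List Bool} | 0 pending]
  bind b := Int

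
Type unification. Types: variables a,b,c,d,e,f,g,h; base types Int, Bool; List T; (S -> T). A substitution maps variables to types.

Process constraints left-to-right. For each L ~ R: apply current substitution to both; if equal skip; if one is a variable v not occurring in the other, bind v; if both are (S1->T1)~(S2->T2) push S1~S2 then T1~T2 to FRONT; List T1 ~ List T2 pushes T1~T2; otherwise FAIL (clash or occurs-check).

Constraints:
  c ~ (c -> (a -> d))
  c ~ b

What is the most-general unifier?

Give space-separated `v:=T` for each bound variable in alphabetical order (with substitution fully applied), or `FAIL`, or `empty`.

step 1: unify c ~ (c -> (a -> d))  [subst: {-} | 1 pending]
  occurs-check fail: c in (c -> (a -> d))

Answer: FAIL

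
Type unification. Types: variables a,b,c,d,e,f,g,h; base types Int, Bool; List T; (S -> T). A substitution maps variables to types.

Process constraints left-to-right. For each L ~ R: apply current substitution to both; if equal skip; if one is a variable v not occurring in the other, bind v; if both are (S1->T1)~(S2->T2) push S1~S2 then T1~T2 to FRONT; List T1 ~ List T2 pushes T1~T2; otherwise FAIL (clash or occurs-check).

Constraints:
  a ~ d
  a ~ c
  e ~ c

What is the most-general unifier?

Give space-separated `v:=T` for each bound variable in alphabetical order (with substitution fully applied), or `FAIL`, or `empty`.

step 1: unify a ~ d  [subst: {-} | 2 pending]
  bind a := d
step 2: unify d ~ c  [subst: {a:=d} | 1 pending]
  bind d := c
step 3: unify e ~ c  [subst: {a:=d, d:=c} | 0 pending]
  bind e := c

Answer: a:=c d:=c e:=c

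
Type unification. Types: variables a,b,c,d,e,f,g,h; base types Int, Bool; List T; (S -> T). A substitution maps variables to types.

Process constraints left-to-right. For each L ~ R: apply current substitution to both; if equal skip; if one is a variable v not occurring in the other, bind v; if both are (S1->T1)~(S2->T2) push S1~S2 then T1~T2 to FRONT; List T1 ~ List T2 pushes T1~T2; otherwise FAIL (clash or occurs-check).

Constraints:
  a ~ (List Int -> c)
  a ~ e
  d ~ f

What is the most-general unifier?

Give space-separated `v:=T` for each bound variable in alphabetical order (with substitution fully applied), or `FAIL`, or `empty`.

Answer: a:=(List Int -> c) d:=f e:=(List Int -> c)

Derivation:
step 1: unify a ~ (List Int -> c)  [subst: {-} | 2 pending]
  bind a := (List Int -> c)
step 2: unify (List Int -> c) ~ e  [subst: {a:=(List Int -> c)} | 1 pending]
  bind e := (List Int -> c)
step 3: unify d ~ f  [subst: {a:=(List Int -> c), e:=(List Int -> c)} | 0 pending]
  bind d := f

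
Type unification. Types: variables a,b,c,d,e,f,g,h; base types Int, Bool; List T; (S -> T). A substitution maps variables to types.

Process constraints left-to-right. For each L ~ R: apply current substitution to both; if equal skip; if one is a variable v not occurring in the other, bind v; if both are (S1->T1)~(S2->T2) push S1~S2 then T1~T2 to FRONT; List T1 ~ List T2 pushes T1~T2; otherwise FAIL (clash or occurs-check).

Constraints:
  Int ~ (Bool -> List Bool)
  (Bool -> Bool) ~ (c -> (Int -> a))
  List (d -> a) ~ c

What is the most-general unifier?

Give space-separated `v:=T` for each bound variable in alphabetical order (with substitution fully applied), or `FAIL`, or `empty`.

step 1: unify Int ~ (Bool -> List Bool)  [subst: {-} | 2 pending]
  clash: Int vs (Bool -> List Bool)

Answer: FAIL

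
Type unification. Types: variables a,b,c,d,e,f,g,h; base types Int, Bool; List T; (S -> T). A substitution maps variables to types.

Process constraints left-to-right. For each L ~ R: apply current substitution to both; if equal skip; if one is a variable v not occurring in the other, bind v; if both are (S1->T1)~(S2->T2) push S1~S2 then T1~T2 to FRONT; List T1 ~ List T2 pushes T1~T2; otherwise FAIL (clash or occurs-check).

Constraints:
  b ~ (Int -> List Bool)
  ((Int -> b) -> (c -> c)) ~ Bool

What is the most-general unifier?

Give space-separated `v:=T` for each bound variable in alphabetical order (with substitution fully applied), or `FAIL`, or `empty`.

step 1: unify b ~ (Int -> List Bool)  [subst: {-} | 1 pending]
  bind b := (Int -> List Bool)
step 2: unify ((Int -> (Int -> List Bool)) -> (c -> c)) ~ Bool  [subst: {b:=(Int -> List Bool)} | 0 pending]
  clash: ((Int -> (Int -> List Bool)) -> (c -> c)) vs Bool

Answer: FAIL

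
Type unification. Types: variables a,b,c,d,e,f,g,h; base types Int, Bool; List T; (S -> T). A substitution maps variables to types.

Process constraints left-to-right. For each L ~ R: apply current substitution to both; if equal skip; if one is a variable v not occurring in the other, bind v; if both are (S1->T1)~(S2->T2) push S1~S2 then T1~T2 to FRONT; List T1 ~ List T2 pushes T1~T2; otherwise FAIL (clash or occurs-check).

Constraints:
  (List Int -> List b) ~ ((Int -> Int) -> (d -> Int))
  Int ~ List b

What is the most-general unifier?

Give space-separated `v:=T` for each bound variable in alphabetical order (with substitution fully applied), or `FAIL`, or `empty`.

Answer: FAIL

Derivation:
step 1: unify (List Int -> List b) ~ ((Int -> Int) -> (d -> Int))  [subst: {-} | 1 pending]
  -> decompose arrow: push List Int~(Int -> Int), List b~(d -> Int)
step 2: unify List Int ~ (Int -> Int)  [subst: {-} | 2 pending]
  clash: List Int vs (Int -> Int)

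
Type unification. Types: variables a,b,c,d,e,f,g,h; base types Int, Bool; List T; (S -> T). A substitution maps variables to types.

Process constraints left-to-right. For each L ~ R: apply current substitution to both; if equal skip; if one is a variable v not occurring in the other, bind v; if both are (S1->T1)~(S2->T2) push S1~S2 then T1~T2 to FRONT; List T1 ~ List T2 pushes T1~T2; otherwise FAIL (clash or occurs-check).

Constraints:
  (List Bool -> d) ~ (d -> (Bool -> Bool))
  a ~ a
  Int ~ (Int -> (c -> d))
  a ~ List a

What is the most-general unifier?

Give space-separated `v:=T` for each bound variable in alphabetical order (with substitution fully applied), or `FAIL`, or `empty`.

step 1: unify (List Bool -> d) ~ (d -> (Bool -> Bool))  [subst: {-} | 3 pending]
  -> decompose arrow: push List Bool~d, d~(Bool -> Bool)
step 2: unify List Bool ~ d  [subst: {-} | 4 pending]
  bind d := List Bool
step 3: unify List Bool ~ (Bool -> Bool)  [subst: {d:=List Bool} | 3 pending]
  clash: List Bool vs (Bool -> Bool)

Answer: FAIL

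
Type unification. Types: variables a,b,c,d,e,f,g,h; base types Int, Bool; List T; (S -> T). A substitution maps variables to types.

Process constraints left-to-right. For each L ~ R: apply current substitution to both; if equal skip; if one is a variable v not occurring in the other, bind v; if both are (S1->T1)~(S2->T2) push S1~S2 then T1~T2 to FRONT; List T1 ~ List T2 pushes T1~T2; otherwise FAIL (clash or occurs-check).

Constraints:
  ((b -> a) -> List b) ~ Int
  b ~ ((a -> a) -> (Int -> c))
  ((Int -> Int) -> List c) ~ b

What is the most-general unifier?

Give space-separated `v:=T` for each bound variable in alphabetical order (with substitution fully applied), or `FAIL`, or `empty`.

step 1: unify ((b -> a) -> List b) ~ Int  [subst: {-} | 2 pending]
  clash: ((b -> a) -> List b) vs Int

Answer: FAIL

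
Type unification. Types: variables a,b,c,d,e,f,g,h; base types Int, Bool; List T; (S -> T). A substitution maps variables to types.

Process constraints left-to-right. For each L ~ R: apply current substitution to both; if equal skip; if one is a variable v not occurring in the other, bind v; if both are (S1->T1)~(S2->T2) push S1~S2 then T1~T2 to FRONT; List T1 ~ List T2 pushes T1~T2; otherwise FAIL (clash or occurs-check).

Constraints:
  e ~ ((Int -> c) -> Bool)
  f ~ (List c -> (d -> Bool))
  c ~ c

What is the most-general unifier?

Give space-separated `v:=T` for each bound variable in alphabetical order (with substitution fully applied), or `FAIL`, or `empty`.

Answer: e:=((Int -> c) -> Bool) f:=(List c -> (d -> Bool))

Derivation:
step 1: unify e ~ ((Int -> c) -> Bool)  [subst: {-} | 2 pending]
  bind e := ((Int -> c) -> Bool)
step 2: unify f ~ (List c -> (d -> Bool))  [subst: {e:=((Int -> c) -> Bool)} | 1 pending]
  bind f := (List c -> (d -> Bool))
step 3: unify c ~ c  [subst: {e:=((Int -> c) -> Bool), f:=(List c -> (d -> Bool))} | 0 pending]
  -> identical, skip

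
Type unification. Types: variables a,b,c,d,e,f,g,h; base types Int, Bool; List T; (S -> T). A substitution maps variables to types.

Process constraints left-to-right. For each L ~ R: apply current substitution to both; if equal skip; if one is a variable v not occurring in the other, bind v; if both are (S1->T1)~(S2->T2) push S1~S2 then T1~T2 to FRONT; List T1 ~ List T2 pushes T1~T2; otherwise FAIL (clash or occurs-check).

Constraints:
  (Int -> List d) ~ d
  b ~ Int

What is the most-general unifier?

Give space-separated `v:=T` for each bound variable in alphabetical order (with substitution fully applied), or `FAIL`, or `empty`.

Answer: FAIL

Derivation:
step 1: unify (Int -> List d) ~ d  [subst: {-} | 1 pending]
  occurs-check fail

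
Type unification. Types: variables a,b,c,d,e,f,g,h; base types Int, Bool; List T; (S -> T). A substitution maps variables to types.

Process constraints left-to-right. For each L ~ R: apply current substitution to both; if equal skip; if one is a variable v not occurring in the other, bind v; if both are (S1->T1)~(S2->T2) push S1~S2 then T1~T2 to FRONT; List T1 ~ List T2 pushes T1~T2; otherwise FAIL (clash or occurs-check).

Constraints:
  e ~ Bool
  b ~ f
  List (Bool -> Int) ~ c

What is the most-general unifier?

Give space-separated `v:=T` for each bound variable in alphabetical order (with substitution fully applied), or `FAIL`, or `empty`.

Answer: b:=f c:=List (Bool -> Int) e:=Bool

Derivation:
step 1: unify e ~ Bool  [subst: {-} | 2 pending]
  bind e := Bool
step 2: unify b ~ f  [subst: {e:=Bool} | 1 pending]
  bind b := f
step 3: unify List (Bool -> Int) ~ c  [subst: {e:=Bool, b:=f} | 0 pending]
  bind c := List (Bool -> Int)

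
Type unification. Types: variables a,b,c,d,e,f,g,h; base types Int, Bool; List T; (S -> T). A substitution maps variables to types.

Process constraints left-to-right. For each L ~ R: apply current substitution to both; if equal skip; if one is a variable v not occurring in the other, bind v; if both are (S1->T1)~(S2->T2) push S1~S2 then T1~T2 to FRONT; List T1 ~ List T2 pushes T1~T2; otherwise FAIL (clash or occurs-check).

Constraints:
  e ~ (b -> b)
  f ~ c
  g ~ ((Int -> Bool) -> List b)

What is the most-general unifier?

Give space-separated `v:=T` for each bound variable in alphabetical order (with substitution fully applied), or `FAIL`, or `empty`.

Answer: e:=(b -> b) f:=c g:=((Int -> Bool) -> List b)

Derivation:
step 1: unify e ~ (b -> b)  [subst: {-} | 2 pending]
  bind e := (b -> b)
step 2: unify f ~ c  [subst: {e:=(b -> b)} | 1 pending]
  bind f := c
step 3: unify g ~ ((Int -> Bool) -> List b)  [subst: {e:=(b -> b), f:=c} | 0 pending]
  bind g := ((Int -> Bool) -> List b)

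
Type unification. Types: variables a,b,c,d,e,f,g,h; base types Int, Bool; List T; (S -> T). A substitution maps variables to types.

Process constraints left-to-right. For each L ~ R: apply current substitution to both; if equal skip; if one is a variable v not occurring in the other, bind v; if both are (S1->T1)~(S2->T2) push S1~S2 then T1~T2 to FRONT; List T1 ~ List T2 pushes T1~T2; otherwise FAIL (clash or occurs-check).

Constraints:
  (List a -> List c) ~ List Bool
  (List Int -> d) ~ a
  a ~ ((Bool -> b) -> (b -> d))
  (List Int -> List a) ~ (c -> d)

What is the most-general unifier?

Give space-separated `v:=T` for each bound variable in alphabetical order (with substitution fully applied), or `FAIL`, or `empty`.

step 1: unify (List a -> List c) ~ List Bool  [subst: {-} | 3 pending]
  clash: (List a -> List c) vs List Bool

Answer: FAIL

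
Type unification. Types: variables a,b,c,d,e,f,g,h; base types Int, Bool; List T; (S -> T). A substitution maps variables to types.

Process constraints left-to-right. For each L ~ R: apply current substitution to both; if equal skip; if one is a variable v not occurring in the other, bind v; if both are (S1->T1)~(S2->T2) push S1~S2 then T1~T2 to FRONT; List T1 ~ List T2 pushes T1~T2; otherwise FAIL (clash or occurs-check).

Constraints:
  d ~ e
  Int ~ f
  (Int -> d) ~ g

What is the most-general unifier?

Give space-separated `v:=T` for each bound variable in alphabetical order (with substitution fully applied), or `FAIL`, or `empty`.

step 1: unify d ~ e  [subst: {-} | 2 pending]
  bind d := e
step 2: unify Int ~ f  [subst: {d:=e} | 1 pending]
  bind f := Int
step 3: unify (Int -> e) ~ g  [subst: {d:=e, f:=Int} | 0 pending]
  bind g := (Int -> e)

Answer: d:=e f:=Int g:=(Int -> e)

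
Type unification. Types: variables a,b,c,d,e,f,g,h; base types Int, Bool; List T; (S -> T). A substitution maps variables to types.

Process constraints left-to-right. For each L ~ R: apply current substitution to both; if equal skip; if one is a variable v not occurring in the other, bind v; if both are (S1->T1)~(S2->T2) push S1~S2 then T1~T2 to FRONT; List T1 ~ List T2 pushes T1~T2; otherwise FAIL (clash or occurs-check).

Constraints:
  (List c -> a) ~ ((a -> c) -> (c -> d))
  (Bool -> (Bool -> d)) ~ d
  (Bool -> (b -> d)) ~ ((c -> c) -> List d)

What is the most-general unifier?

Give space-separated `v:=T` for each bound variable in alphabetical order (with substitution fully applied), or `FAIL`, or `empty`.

Answer: FAIL

Derivation:
step 1: unify (List c -> a) ~ ((a -> c) -> (c -> d))  [subst: {-} | 2 pending]
  -> decompose arrow: push List c~(a -> c), a~(c -> d)
step 2: unify List c ~ (a -> c)  [subst: {-} | 3 pending]
  clash: List c vs (a -> c)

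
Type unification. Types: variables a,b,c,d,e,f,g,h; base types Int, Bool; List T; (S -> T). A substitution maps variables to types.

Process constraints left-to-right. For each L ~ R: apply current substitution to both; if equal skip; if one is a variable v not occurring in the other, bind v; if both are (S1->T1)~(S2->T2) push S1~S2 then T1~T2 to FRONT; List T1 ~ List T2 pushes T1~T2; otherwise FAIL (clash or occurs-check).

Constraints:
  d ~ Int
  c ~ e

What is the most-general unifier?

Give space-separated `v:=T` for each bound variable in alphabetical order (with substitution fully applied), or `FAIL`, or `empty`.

Answer: c:=e d:=Int

Derivation:
step 1: unify d ~ Int  [subst: {-} | 1 pending]
  bind d := Int
step 2: unify c ~ e  [subst: {d:=Int} | 0 pending]
  bind c := e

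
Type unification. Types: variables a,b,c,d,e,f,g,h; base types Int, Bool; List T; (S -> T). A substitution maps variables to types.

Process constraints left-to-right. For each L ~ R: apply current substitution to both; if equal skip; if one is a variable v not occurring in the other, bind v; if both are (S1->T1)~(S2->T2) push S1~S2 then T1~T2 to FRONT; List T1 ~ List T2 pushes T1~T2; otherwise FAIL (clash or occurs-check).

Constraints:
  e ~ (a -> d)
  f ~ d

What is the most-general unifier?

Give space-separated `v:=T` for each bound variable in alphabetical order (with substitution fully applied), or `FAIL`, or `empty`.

step 1: unify e ~ (a -> d)  [subst: {-} | 1 pending]
  bind e := (a -> d)
step 2: unify f ~ d  [subst: {e:=(a -> d)} | 0 pending]
  bind f := d

Answer: e:=(a -> d) f:=d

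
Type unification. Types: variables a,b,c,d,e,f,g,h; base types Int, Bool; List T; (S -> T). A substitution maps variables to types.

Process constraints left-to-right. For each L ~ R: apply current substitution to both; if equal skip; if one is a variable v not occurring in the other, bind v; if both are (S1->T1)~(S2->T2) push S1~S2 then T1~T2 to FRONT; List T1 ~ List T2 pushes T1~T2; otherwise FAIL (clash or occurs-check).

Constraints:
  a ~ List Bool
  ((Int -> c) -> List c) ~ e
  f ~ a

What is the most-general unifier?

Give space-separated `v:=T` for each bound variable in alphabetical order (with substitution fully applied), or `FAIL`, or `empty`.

step 1: unify a ~ List Bool  [subst: {-} | 2 pending]
  bind a := List Bool
step 2: unify ((Int -> c) -> List c) ~ e  [subst: {a:=List Bool} | 1 pending]
  bind e := ((Int -> c) -> List c)
step 3: unify f ~ List Bool  [subst: {a:=List Bool, e:=((Int -> c) -> List c)} | 0 pending]
  bind f := List Bool

Answer: a:=List Bool e:=((Int -> c) -> List c) f:=List Bool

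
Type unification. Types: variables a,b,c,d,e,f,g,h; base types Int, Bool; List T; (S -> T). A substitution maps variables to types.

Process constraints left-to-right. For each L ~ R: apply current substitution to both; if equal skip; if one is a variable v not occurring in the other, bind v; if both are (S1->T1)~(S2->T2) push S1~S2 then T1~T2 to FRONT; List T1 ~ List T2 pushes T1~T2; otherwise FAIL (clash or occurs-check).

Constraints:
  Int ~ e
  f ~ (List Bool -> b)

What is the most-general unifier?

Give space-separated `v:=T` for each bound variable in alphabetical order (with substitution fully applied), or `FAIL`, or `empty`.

Answer: e:=Int f:=(List Bool -> b)

Derivation:
step 1: unify Int ~ e  [subst: {-} | 1 pending]
  bind e := Int
step 2: unify f ~ (List Bool -> b)  [subst: {e:=Int} | 0 pending]
  bind f := (List Bool -> b)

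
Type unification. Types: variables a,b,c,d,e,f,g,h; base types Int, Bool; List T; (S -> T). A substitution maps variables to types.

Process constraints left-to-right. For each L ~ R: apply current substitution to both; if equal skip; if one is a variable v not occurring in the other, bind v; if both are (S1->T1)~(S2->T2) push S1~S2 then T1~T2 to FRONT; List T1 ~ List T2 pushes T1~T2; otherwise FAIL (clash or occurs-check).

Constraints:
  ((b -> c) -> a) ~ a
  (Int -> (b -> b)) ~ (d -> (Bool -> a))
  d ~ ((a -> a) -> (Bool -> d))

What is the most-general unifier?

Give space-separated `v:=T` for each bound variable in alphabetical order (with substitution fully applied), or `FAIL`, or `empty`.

step 1: unify ((b -> c) -> a) ~ a  [subst: {-} | 2 pending]
  occurs-check fail

Answer: FAIL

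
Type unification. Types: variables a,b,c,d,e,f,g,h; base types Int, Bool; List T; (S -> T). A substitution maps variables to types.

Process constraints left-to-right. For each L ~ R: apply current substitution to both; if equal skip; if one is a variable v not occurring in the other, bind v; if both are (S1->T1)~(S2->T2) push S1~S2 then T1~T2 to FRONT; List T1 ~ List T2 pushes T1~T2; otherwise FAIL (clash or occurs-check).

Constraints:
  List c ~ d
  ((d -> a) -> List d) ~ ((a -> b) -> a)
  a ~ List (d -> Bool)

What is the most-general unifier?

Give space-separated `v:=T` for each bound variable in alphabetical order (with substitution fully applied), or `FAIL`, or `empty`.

step 1: unify List c ~ d  [subst: {-} | 2 pending]
  bind d := List c
step 2: unify ((List c -> a) -> List List c) ~ ((a -> b) -> a)  [subst: {d:=List c} | 1 pending]
  -> decompose arrow: push (List c -> a)~(a -> b), List List c~a
step 3: unify (List c -> a) ~ (a -> b)  [subst: {d:=List c} | 2 pending]
  -> decompose arrow: push List c~a, a~b
step 4: unify List c ~ a  [subst: {d:=List c} | 3 pending]
  bind a := List c
step 5: unify List c ~ b  [subst: {d:=List c, a:=List c} | 2 pending]
  bind b := List c
step 6: unify List List c ~ List c  [subst: {d:=List c, a:=List c, b:=List c} | 1 pending]
  -> decompose List: push List c~c
step 7: unify List c ~ c  [subst: {d:=List c, a:=List c, b:=List c} | 1 pending]
  occurs-check fail

Answer: FAIL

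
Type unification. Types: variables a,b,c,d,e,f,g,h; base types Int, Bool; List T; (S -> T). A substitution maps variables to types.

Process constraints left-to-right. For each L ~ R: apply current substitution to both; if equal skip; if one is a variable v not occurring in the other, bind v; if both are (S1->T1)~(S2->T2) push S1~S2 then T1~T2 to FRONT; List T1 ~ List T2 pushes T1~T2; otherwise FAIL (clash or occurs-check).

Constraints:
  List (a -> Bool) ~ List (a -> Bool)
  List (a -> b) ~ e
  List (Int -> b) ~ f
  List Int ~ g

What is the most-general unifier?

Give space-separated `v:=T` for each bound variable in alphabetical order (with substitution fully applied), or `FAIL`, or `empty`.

step 1: unify List (a -> Bool) ~ List (a -> Bool)  [subst: {-} | 3 pending]
  -> identical, skip
step 2: unify List (a -> b) ~ e  [subst: {-} | 2 pending]
  bind e := List (a -> b)
step 3: unify List (Int -> b) ~ f  [subst: {e:=List (a -> b)} | 1 pending]
  bind f := List (Int -> b)
step 4: unify List Int ~ g  [subst: {e:=List (a -> b), f:=List (Int -> b)} | 0 pending]
  bind g := List Int

Answer: e:=List (a -> b) f:=List (Int -> b) g:=List Int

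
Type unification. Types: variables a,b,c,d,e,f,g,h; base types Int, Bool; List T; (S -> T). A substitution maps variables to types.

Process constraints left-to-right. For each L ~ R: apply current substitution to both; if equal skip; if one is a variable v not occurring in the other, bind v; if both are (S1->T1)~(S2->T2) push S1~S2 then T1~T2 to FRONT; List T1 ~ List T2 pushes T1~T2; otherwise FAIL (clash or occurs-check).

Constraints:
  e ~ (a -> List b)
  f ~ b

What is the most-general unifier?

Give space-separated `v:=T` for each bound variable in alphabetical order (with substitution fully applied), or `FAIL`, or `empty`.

step 1: unify e ~ (a -> List b)  [subst: {-} | 1 pending]
  bind e := (a -> List b)
step 2: unify f ~ b  [subst: {e:=(a -> List b)} | 0 pending]
  bind f := b

Answer: e:=(a -> List b) f:=b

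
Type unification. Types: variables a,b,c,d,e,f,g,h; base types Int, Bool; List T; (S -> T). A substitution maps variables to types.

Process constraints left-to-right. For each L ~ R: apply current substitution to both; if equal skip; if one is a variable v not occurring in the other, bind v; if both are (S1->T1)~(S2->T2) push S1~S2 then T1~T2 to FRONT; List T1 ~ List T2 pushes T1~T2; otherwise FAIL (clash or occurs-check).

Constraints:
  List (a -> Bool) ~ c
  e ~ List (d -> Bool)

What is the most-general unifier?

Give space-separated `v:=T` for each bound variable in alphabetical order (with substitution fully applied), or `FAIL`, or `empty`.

step 1: unify List (a -> Bool) ~ c  [subst: {-} | 1 pending]
  bind c := List (a -> Bool)
step 2: unify e ~ List (d -> Bool)  [subst: {c:=List (a -> Bool)} | 0 pending]
  bind e := List (d -> Bool)

Answer: c:=List (a -> Bool) e:=List (d -> Bool)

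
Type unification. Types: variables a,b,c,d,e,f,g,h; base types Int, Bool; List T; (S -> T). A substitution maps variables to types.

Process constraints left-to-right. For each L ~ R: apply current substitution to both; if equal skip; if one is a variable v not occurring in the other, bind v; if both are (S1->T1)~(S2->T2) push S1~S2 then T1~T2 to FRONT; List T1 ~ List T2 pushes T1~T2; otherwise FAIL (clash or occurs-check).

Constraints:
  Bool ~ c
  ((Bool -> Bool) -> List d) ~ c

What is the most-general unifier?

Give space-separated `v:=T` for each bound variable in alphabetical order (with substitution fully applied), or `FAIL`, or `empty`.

Answer: FAIL

Derivation:
step 1: unify Bool ~ c  [subst: {-} | 1 pending]
  bind c := Bool
step 2: unify ((Bool -> Bool) -> List d) ~ Bool  [subst: {c:=Bool} | 0 pending]
  clash: ((Bool -> Bool) -> List d) vs Bool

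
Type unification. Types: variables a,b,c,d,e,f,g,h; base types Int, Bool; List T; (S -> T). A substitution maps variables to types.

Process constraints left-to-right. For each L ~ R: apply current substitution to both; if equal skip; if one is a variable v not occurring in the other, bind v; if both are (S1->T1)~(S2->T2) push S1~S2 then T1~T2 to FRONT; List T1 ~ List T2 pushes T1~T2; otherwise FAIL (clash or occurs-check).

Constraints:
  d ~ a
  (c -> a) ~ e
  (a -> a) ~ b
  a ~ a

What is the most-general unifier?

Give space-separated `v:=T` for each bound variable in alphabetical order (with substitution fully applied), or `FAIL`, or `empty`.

step 1: unify d ~ a  [subst: {-} | 3 pending]
  bind d := a
step 2: unify (c -> a) ~ e  [subst: {d:=a} | 2 pending]
  bind e := (c -> a)
step 3: unify (a -> a) ~ b  [subst: {d:=a, e:=(c -> a)} | 1 pending]
  bind b := (a -> a)
step 4: unify a ~ a  [subst: {d:=a, e:=(c -> a), b:=(a -> a)} | 0 pending]
  -> identical, skip

Answer: b:=(a -> a) d:=a e:=(c -> a)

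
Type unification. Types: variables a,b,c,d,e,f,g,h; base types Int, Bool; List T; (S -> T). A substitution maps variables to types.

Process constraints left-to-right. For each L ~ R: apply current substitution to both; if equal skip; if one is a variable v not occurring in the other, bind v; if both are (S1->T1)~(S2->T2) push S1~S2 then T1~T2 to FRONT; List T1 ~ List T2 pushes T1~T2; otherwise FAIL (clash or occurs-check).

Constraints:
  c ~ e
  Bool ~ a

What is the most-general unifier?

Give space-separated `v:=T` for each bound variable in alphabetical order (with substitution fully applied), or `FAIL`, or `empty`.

step 1: unify c ~ e  [subst: {-} | 1 pending]
  bind c := e
step 2: unify Bool ~ a  [subst: {c:=e} | 0 pending]
  bind a := Bool

Answer: a:=Bool c:=e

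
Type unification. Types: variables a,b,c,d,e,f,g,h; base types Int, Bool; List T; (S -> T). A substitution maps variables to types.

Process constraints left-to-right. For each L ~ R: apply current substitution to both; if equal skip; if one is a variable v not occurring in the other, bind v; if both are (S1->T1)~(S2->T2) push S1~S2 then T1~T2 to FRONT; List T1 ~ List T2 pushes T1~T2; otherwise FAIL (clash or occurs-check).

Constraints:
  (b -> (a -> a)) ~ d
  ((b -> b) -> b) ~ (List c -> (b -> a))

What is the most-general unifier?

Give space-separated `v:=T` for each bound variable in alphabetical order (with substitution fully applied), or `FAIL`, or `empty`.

Answer: FAIL

Derivation:
step 1: unify (b -> (a -> a)) ~ d  [subst: {-} | 1 pending]
  bind d := (b -> (a -> a))
step 2: unify ((b -> b) -> b) ~ (List c -> (b -> a))  [subst: {d:=(b -> (a -> a))} | 0 pending]
  -> decompose arrow: push (b -> b)~List c, b~(b -> a)
step 3: unify (b -> b) ~ List c  [subst: {d:=(b -> (a -> a))} | 1 pending]
  clash: (b -> b) vs List c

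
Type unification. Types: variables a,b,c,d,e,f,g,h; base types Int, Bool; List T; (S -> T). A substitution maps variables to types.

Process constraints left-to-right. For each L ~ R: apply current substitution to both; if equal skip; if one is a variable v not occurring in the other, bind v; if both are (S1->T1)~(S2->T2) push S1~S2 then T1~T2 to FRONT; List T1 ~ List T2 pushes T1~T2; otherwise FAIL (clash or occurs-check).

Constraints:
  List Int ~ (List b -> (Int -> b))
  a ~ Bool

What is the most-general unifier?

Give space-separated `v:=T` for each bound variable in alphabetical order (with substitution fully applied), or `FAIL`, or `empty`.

Answer: FAIL

Derivation:
step 1: unify List Int ~ (List b -> (Int -> b))  [subst: {-} | 1 pending]
  clash: List Int vs (List b -> (Int -> b))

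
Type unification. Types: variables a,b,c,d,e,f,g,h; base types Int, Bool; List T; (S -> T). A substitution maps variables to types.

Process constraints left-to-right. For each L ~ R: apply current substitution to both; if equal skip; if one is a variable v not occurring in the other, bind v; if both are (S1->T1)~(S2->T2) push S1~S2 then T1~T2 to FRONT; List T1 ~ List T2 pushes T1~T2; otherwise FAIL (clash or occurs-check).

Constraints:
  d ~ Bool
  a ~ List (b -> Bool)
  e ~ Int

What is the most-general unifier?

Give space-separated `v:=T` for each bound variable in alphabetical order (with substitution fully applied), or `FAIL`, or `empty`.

step 1: unify d ~ Bool  [subst: {-} | 2 pending]
  bind d := Bool
step 2: unify a ~ List (b -> Bool)  [subst: {d:=Bool} | 1 pending]
  bind a := List (b -> Bool)
step 3: unify e ~ Int  [subst: {d:=Bool, a:=List (b -> Bool)} | 0 pending]
  bind e := Int

Answer: a:=List (b -> Bool) d:=Bool e:=Int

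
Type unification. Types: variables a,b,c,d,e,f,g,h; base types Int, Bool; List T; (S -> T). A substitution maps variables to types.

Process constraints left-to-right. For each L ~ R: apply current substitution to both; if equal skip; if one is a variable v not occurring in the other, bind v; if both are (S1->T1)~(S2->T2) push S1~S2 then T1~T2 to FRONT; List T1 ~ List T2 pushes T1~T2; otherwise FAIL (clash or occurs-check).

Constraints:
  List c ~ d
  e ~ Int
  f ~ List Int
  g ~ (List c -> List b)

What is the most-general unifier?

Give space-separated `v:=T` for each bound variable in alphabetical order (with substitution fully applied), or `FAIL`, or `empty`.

step 1: unify List c ~ d  [subst: {-} | 3 pending]
  bind d := List c
step 2: unify e ~ Int  [subst: {d:=List c} | 2 pending]
  bind e := Int
step 3: unify f ~ List Int  [subst: {d:=List c, e:=Int} | 1 pending]
  bind f := List Int
step 4: unify g ~ (List c -> List b)  [subst: {d:=List c, e:=Int, f:=List Int} | 0 pending]
  bind g := (List c -> List b)

Answer: d:=List c e:=Int f:=List Int g:=(List c -> List b)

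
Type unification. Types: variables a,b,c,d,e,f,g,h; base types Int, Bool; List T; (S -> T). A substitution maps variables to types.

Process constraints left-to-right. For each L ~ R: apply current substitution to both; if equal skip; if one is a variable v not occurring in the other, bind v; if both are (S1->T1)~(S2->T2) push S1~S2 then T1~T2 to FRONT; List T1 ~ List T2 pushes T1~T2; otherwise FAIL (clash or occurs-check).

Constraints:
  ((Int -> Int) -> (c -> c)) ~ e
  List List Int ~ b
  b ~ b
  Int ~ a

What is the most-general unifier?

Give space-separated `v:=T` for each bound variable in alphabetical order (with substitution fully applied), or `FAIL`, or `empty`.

Answer: a:=Int b:=List List Int e:=((Int -> Int) -> (c -> c))

Derivation:
step 1: unify ((Int -> Int) -> (c -> c)) ~ e  [subst: {-} | 3 pending]
  bind e := ((Int -> Int) -> (c -> c))
step 2: unify List List Int ~ b  [subst: {e:=((Int -> Int) -> (c -> c))} | 2 pending]
  bind b := List List Int
step 3: unify List List Int ~ List List Int  [subst: {e:=((Int -> Int) -> (c -> c)), b:=List List Int} | 1 pending]
  -> identical, skip
step 4: unify Int ~ a  [subst: {e:=((Int -> Int) -> (c -> c)), b:=List List Int} | 0 pending]
  bind a := Int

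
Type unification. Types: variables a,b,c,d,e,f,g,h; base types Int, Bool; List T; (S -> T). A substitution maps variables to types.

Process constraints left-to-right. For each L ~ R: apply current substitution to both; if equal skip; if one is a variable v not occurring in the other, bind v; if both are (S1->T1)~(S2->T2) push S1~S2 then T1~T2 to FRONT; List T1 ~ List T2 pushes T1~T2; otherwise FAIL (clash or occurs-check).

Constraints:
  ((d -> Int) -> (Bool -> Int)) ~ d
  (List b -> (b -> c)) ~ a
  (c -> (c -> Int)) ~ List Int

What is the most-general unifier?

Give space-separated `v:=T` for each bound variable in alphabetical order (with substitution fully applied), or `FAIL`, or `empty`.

step 1: unify ((d -> Int) -> (Bool -> Int)) ~ d  [subst: {-} | 2 pending]
  occurs-check fail

Answer: FAIL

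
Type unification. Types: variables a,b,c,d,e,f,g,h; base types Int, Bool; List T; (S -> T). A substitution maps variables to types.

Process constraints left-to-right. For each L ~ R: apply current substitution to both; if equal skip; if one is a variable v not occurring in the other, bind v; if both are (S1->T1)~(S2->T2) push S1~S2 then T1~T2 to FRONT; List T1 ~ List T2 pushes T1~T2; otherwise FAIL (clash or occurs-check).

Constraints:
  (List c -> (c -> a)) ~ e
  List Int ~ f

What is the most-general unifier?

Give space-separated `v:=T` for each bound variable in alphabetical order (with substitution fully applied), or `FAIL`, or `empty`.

Answer: e:=(List c -> (c -> a)) f:=List Int

Derivation:
step 1: unify (List c -> (c -> a)) ~ e  [subst: {-} | 1 pending]
  bind e := (List c -> (c -> a))
step 2: unify List Int ~ f  [subst: {e:=(List c -> (c -> a))} | 0 pending]
  bind f := List Int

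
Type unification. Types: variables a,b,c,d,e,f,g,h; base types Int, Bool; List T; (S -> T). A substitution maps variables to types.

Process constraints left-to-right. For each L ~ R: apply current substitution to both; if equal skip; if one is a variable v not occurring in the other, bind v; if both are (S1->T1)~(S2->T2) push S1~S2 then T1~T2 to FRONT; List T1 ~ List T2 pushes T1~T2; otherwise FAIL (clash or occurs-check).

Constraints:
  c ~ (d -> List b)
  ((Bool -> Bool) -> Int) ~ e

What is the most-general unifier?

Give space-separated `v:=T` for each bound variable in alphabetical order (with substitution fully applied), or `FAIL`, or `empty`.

Answer: c:=(d -> List b) e:=((Bool -> Bool) -> Int)

Derivation:
step 1: unify c ~ (d -> List b)  [subst: {-} | 1 pending]
  bind c := (d -> List b)
step 2: unify ((Bool -> Bool) -> Int) ~ e  [subst: {c:=(d -> List b)} | 0 pending]
  bind e := ((Bool -> Bool) -> Int)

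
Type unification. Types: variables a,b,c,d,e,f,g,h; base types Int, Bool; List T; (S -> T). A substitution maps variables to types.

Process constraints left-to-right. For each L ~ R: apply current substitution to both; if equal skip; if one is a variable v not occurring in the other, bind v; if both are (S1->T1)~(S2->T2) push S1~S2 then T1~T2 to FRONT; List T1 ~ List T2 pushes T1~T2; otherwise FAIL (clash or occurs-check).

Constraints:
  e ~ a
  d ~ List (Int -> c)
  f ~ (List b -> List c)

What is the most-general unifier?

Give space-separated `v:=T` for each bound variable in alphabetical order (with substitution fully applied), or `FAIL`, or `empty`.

step 1: unify e ~ a  [subst: {-} | 2 pending]
  bind e := a
step 2: unify d ~ List (Int -> c)  [subst: {e:=a} | 1 pending]
  bind d := List (Int -> c)
step 3: unify f ~ (List b -> List c)  [subst: {e:=a, d:=List (Int -> c)} | 0 pending]
  bind f := (List b -> List c)

Answer: d:=List (Int -> c) e:=a f:=(List b -> List c)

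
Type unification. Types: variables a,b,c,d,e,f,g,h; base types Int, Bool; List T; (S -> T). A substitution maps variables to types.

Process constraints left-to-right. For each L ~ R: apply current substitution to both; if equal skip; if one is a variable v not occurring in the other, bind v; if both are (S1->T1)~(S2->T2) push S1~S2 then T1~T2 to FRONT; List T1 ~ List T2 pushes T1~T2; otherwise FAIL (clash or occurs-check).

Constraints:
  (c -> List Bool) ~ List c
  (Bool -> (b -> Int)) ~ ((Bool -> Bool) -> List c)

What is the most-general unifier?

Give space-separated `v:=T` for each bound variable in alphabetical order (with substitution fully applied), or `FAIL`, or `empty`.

step 1: unify (c -> List Bool) ~ List c  [subst: {-} | 1 pending]
  clash: (c -> List Bool) vs List c

Answer: FAIL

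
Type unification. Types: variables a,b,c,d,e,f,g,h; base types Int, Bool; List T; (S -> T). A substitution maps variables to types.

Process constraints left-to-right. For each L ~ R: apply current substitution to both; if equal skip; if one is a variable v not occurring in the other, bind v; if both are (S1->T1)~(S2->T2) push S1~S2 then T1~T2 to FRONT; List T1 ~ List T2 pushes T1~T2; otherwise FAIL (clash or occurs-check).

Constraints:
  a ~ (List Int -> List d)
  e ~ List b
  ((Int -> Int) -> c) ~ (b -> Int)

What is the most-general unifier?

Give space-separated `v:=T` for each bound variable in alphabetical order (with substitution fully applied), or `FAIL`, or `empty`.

Answer: a:=(List Int -> List d) b:=(Int -> Int) c:=Int e:=List (Int -> Int)

Derivation:
step 1: unify a ~ (List Int -> List d)  [subst: {-} | 2 pending]
  bind a := (List Int -> List d)
step 2: unify e ~ List b  [subst: {a:=(List Int -> List d)} | 1 pending]
  bind e := List b
step 3: unify ((Int -> Int) -> c) ~ (b -> Int)  [subst: {a:=(List Int -> List d), e:=List b} | 0 pending]
  -> decompose arrow: push (Int -> Int)~b, c~Int
step 4: unify (Int -> Int) ~ b  [subst: {a:=(List Int -> List d), e:=List b} | 1 pending]
  bind b := (Int -> Int)
step 5: unify c ~ Int  [subst: {a:=(List Int -> List d), e:=List b, b:=(Int -> Int)} | 0 pending]
  bind c := Int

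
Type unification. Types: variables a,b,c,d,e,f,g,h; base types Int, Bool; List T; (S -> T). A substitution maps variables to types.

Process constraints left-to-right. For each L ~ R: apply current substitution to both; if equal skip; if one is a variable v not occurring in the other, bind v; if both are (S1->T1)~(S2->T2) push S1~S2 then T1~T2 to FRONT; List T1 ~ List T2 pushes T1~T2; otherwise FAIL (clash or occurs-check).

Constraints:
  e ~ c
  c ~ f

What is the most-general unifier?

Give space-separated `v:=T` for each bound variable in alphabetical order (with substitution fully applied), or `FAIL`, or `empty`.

step 1: unify e ~ c  [subst: {-} | 1 pending]
  bind e := c
step 2: unify c ~ f  [subst: {e:=c} | 0 pending]
  bind c := f

Answer: c:=f e:=f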